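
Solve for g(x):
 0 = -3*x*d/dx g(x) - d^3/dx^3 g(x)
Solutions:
 g(x) = C1 + Integral(C2*airyai(-3^(1/3)*x) + C3*airybi(-3^(1/3)*x), x)


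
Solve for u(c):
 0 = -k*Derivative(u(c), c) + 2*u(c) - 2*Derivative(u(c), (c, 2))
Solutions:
 u(c) = C1*exp(c*(-k + sqrt(k^2 + 16))/4) + C2*exp(-c*(k + sqrt(k^2 + 16))/4)


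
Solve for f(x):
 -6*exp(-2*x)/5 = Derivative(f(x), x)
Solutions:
 f(x) = C1 + 3*exp(-2*x)/5


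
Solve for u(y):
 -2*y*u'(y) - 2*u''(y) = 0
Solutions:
 u(y) = C1 + C2*erf(sqrt(2)*y/2)


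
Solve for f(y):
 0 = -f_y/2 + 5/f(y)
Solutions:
 f(y) = -sqrt(C1 + 20*y)
 f(y) = sqrt(C1 + 20*y)


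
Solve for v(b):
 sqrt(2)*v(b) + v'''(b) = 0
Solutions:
 v(b) = C3*exp(-2^(1/6)*b) + (C1*sin(2^(1/6)*sqrt(3)*b/2) + C2*cos(2^(1/6)*sqrt(3)*b/2))*exp(2^(1/6)*b/2)


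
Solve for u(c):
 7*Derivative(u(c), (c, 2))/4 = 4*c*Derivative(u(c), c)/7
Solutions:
 u(c) = C1 + C2*erfi(2*sqrt(2)*c/7)


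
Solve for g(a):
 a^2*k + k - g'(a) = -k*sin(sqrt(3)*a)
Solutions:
 g(a) = C1 + a^3*k/3 + a*k - sqrt(3)*k*cos(sqrt(3)*a)/3


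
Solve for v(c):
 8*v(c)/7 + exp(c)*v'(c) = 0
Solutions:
 v(c) = C1*exp(8*exp(-c)/7)


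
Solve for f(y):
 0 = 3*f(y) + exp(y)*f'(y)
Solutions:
 f(y) = C1*exp(3*exp(-y))


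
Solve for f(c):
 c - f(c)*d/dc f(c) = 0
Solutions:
 f(c) = -sqrt(C1 + c^2)
 f(c) = sqrt(C1 + c^2)


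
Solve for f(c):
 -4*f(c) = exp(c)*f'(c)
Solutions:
 f(c) = C1*exp(4*exp(-c))


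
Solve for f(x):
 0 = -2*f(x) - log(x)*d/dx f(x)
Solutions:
 f(x) = C1*exp(-2*li(x))


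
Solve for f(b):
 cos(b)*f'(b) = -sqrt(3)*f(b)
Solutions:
 f(b) = C1*(sin(b) - 1)^(sqrt(3)/2)/(sin(b) + 1)^(sqrt(3)/2)


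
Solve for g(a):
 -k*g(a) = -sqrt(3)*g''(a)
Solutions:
 g(a) = C1*exp(-3^(3/4)*a*sqrt(k)/3) + C2*exp(3^(3/4)*a*sqrt(k)/3)


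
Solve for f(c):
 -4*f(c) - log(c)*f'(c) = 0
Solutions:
 f(c) = C1*exp(-4*li(c))


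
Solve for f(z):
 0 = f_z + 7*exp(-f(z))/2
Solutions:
 f(z) = log(C1 - 7*z/2)


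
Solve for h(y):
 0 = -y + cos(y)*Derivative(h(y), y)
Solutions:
 h(y) = C1 + Integral(y/cos(y), y)


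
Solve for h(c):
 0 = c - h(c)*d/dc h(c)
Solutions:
 h(c) = -sqrt(C1 + c^2)
 h(c) = sqrt(C1 + c^2)


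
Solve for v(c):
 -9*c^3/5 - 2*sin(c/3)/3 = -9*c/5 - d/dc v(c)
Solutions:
 v(c) = C1 + 9*c^4/20 - 9*c^2/10 - 2*cos(c/3)


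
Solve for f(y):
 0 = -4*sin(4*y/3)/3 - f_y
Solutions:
 f(y) = C1 + cos(4*y/3)


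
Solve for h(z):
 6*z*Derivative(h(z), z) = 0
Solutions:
 h(z) = C1


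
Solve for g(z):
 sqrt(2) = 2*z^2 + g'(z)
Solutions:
 g(z) = C1 - 2*z^3/3 + sqrt(2)*z


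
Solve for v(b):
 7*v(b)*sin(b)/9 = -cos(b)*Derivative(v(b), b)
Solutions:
 v(b) = C1*cos(b)^(7/9)


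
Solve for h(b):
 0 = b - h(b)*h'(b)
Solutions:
 h(b) = -sqrt(C1 + b^2)
 h(b) = sqrt(C1 + b^2)


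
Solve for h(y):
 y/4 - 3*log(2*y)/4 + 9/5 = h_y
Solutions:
 h(y) = C1 + y^2/8 - 3*y*log(y)/4 - 3*y*log(2)/4 + 51*y/20


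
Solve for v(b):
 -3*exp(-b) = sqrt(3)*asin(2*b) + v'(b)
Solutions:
 v(b) = C1 - sqrt(3)*b*asin(2*b) - sqrt(3)*sqrt(1 - 4*b^2)/2 + 3*exp(-b)


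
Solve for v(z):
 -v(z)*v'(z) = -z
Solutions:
 v(z) = -sqrt(C1 + z^2)
 v(z) = sqrt(C1 + z^2)


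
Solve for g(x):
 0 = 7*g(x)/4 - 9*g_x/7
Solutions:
 g(x) = C1*exp(49*x/36)


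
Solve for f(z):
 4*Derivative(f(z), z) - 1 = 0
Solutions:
 f(z) = C1 + z/4


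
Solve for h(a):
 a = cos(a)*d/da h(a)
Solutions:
 h(a) = C1 + Integral(a/cos(a), a)


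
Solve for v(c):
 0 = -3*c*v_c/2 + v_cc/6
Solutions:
 v(c) = C1 + C2*erfi(3*sqrt(2)*c/2)


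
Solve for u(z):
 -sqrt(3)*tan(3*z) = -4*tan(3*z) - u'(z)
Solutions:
 u(z) = C1 - sqrt(3)*log(cos(3*z))/3 + 4*log(cos(3*z))/3


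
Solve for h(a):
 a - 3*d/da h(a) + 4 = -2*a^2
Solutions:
 h(a) = C1 + 2*a^3/9 + a^2/6 + 4*a/3


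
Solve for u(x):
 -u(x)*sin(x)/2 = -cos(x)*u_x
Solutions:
 u(x) = C1/sqrt(cos(x))


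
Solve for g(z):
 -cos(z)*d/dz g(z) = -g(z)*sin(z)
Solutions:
 g(z) = C1/cos(z)


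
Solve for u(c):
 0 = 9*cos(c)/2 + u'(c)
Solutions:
 u(c) = C1 - 9*sin(c)/2


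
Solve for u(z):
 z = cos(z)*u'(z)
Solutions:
 u(z) = C1 + Integral(z/cos(z), z)


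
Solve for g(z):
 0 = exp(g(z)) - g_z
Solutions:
 g(z) = log(-1/(C1 + z))


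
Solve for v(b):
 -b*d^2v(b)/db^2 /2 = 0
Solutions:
 v(b) = C1 + C2*b


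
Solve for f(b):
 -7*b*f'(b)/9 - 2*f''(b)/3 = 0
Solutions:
 f(b) = C1 + C2*erf(sqrt(21)*b/6)


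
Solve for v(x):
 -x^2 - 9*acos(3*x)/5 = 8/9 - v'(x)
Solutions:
 v(x) = C1 + x^3/3 + 9*x*acos(3*x)/5 + 8*x/9 - 3*sqrt(1 - 9*x^2)/5


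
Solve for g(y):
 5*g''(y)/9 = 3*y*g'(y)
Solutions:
 g(y) = C1 + C2*erfi(3*sqrt(30)*y/10)


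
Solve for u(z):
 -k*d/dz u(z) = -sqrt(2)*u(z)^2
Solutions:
 u(z) = -k/(C1*k + sqrt(2)*z)


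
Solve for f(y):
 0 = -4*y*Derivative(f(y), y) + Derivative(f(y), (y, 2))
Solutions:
 f(y) = C1 + C2*erfi(sqrt(2)*y)


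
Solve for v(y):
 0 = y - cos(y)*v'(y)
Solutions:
 v(y) = C1 + Integral(y/cos(y), y)


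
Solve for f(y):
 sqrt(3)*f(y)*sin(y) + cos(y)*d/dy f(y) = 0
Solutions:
 f(y) = C1*cos(y)^(sqrt(3))


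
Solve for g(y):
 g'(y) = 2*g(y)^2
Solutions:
 g(y) = -1/(C1 + 2*y)


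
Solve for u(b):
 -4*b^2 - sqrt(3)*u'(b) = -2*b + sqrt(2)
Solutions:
 u(b) = C1 - 4*sqrt(3)*b^3/9 + sqrt(3)*b^2/3 - sqrt(6)*b/3


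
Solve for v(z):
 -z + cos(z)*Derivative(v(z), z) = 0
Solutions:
 v(z) = C1 + Integral(z/cos(z), z)


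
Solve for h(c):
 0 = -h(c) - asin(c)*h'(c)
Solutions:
 h(c) = C1*exp(-Integral(1/asin(c), c))


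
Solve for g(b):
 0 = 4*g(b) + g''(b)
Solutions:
 g(b) = C1*sin(2*b) + C2*cos(2*b)


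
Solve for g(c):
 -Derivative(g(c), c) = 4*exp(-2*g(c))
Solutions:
 g(c) = log(-sqrt(C1 - 8*c))
 g(c) = log(C1 - 8*c)/2


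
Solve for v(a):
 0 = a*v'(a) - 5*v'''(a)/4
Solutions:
 v(a) = C1 + Integral(C2*airyai(10^(2/3)*a/5) + C3*airybi(10^(2/3)*a/5), a)


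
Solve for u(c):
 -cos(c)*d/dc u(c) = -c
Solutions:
 u(c) = C1 + Integral(c/cos(c), c)


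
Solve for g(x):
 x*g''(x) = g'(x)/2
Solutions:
 g(x) = C1 + C2*x^(3/2)


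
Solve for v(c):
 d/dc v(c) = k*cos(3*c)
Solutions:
 v(c) = C1 + k*sin(3*c)/3


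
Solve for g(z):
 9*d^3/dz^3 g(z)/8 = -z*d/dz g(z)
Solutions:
 g(z) = C1 + Integral(C2*airyai(-2*3^(1/3)*z/3) + C3*airybi(-2*3^(1/3)*z/3), z)


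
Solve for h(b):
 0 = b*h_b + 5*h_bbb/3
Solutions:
 h(b) = C1 + Integral(C2*airyai(-3^(1/3)*5^(2/3)*b/5) + C3*airybi(-3^(1/3)*5^(2/3)*b/5), b)


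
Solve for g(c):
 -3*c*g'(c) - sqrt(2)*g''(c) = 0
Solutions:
 g(c) = C1 + C2*erf(2^(1/4)*sqrt(3)*c/2)


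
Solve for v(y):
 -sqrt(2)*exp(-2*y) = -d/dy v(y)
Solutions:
 v(y) = C1 - sqrt(2)*exp(-2*y)/2


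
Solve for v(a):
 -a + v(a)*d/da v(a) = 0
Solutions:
 v(a) = -sqrt(C1 + a^2)
 v(a) = sqrt(C1 + a^2)


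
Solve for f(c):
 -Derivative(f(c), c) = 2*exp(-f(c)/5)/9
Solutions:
 f(c) = 5*log(C1 - 2*c/45)


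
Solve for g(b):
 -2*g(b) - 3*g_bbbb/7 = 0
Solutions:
 g(b) = (C1*sin(6^(3/4)*7^(1/4)*b/6) + C2*cos(6^(3/4)*7^(1/4)*b/6))*exp(-6^(3/4)*7^(1/4)*b/6) + (C3*sin(6^(3/4)*7^(1/4)*b/6) + C4*cos(6^(3/4)*7^(1/4)*b/6))*exp(6^(3/4)*7^(1/4)*b/6)


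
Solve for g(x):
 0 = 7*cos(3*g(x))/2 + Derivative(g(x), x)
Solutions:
 g(x) = -asin((C1 + exp(21*x))/(C1 - exp(21*x)))/3 + pi/3
 g(x) = asin((C1 + exp(21*x))/(C1 - exp(21*x)))/3


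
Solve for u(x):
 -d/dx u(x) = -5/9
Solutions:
 u(x) = C1 + 5*x/9


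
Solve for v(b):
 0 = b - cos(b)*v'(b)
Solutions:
 v(b) = C1 + Integral(b/cos(b), b)


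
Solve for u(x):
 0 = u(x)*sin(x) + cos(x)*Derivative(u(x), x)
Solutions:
 u(x) = C1*cos(x)


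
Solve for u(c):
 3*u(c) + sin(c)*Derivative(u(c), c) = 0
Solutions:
 u(c) = C1*(cos(c) + 1)^(3/2)/(cos(c) - 1)^(3/2)


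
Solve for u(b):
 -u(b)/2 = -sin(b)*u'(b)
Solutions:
 u(b) = C1*(cos(b) - 1)^(1/4)/(cos(b) + 1)^(1/4)


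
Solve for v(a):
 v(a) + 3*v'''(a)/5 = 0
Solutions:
 v(a) = C3*exp(-3^(2/3)*5^(1/3)*a/3) + (C1*sin(3^(1/6)*5^(1/3)*a/2) + C2*cos(3^(1/6)*5^(1/3)*a/2))*exp(3^(2/3)*5^(1/3)*a/6)


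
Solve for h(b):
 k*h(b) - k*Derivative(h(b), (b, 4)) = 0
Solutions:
 h(b) = C1*exp(-b) + C2*exp(b) + C3*sin(b) + C4*cos(b)


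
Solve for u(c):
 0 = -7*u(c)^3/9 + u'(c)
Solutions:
 u(c) = -3*sqrt(2)*sqrt(-1/(C1 + 7*c))/2
 u(c) = 3*sqrt(2)*sqrt(-1/(C1 + 7*c))/2


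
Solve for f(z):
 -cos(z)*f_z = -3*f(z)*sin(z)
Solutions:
 f(z) = C1/cos(z)^3


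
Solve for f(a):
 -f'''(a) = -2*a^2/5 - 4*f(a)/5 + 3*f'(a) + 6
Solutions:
 f(a) = C1*exp(5^(1/3)*a*(-5^(1/3)*(2 + sqrt(29))^(1/3) + 5/(2 + sqrt(29))^(1/3))/10)*sin(sqrt(3)*5^(1/3)*a*(5/(2 + sqrt(29))^(1/3) + 5^(1/3)*(2 + sqrt(29))^(1/3))/10) + C2*exp(5^(1/3)*a*(-5^(1/3)*(2 + sqrt(29))^(1/3) + 5/(2 + sqrt(29))^(1/3))/10)*cos(sqrt(3)*5^(1/3)*a*(5/(2 + sqrt(29))^(1/3) + 5^(1/3)*(2 + sqrt(29))^(1/3))/10) + C3*exp(5^(1/3)*a*(-1/(2 + sqrt(29))^(1/3) + 5^(1/3)*(2 + sqrt(29))^(1/3)/5)) - a^2/2 - 15*a/4 - 105/16


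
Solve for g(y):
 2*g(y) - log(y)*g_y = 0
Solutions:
 g(y) = C1*exp(2*li(y))


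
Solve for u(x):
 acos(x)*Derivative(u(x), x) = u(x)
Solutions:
 u(x) = C1*exp(Integral(1/acos(x), x))


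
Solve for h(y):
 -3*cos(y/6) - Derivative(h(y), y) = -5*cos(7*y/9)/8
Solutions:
 h(y) = C1 - 18*sin(y/6) + 45*sin(7*y/9)/56


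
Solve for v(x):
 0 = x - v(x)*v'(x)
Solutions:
 v(x) = -sqrt(C1 + x^2)
 v(x) = sqrt(C1 + x^2)


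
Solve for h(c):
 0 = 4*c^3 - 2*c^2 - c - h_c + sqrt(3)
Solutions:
 h(c) = C1 + c^4 - 2*c^3/3 - c^2/2 + sqrt(3)*c


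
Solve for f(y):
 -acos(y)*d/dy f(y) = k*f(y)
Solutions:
 f(y) = C1*exp(-k*Integral(1/acos(y), y))


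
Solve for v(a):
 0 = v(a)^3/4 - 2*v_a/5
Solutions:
 v(a) = -2*sqrt(-1/(C1 + 5*a))
 v(a) = 2*sqrt(-1/(C1 + 5*a))


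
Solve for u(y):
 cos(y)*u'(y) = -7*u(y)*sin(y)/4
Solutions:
 u(y) = C1*cos(y)^(7/4)


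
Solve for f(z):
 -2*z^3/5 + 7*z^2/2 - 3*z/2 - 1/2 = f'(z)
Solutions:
 f(z) = C1 - z^4/10 + 7*z^3/6 - 3*z^2/4 - z/2


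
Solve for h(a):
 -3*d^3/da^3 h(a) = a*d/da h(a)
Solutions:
 h(a) = C1 + Integral(C2*airyai(-3^(2/3)*a/3) + C3*airybi(-3^(2/3)*a/3), a)


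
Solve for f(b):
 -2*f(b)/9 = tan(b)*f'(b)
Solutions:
 f(b) = C1/sin(b)^(2/9)


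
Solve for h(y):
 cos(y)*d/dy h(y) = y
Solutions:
 h(y) = C1 + Integral(y/cos(y), y)


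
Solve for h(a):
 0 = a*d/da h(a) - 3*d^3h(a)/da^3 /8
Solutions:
 h(a) = C1 + Integral(C2*airyai(2*3^(2/3)*a/3) + C3*airybi(2*3^(2/3)*a/3), a)


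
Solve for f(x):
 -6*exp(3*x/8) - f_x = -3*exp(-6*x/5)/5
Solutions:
 f(x) = C1 - 16*exp(3*x/8) - exp(-6*x/5)/2


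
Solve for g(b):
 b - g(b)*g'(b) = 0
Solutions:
 g(b) = -sqrt(C1 + b^2)
 g(b) = sqrt(C1 + b^2)


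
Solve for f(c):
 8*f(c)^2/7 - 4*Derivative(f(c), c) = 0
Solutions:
 f(c) = -7/(C1 + 2*c)


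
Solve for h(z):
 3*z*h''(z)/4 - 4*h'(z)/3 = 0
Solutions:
 h(z) = C1 + C2*z^(25/9)


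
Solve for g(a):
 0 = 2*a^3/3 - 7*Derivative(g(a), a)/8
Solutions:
 g(a) = C1 + 4*a^4/21


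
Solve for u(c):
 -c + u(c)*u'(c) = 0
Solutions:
 u(c) = -sqrt(C1 + c^2)
 u(c) = sqrt(C1 + c^2)


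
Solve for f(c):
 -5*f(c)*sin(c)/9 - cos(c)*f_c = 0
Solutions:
 f(c) = C1*cos(c)^(5/9)


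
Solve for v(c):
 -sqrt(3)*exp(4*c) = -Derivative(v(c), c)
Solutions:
 v(c) = C1 + sqrt(3)*exp(4*c)/4


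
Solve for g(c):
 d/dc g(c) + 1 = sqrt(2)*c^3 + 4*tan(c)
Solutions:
 g(c) = C1 + sqrt(2)*c^4/4 - c - 4*log(cos(c))


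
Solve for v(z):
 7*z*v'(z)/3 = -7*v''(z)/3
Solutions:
 v(z) = C1 + C2*erf(sqrt(2)*z/2)


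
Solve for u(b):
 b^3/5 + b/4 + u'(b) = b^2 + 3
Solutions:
 u(b) = C1 - b^4/20 + b^3/3 - b^2/8 + 3*b


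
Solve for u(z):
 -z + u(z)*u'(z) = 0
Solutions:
 u(z) = -sqrt(C1 + z^2)
 u(z) = sqrt(C1 + z^2)


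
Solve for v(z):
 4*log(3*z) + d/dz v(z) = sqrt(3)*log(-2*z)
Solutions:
 v(z) = C1 - z*(4 - sqrt(3))*log(z) + z*(-4*log(3) - sqrt(3) + sqrt(3)*log(2) + 4 + sqrt(3)*I*pi)


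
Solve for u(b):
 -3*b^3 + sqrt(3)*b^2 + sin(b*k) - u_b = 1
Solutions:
 u(b) = C1 - 3*b^4/4 + sqrt(3)*b^3/3 - b - cos(b*k)/k


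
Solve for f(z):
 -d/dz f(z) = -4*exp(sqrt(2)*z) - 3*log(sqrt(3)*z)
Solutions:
 f(z) = C1 + 3*z*log(z) + z*(-3 + 3*log(3)/2) + 2*sqrt(2)*exp(sqrt(2)*z)


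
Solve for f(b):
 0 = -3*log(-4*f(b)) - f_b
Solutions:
 Integral(1/(log(-_y) + 2*log(2)), (_y, f(b)))/3 = C1 - b


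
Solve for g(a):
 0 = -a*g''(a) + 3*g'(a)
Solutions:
 g(a) = C1 + C2*a^4


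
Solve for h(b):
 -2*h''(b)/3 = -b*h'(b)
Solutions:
 h(b) = C1 + C2*erfi(sqrt(3)*b/2)


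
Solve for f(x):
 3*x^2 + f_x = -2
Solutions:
 f(x) = C1 - x^3 - 2*x


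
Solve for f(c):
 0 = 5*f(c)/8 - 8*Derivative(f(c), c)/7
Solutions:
 f(c) = C1*exp(35*c/64)


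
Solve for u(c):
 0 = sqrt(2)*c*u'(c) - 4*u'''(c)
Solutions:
 u(c) = C1 + Integral(C2*airyai(sqrt(2)*c/2) + C3*airybi(sqrt(2)*c/2), c)


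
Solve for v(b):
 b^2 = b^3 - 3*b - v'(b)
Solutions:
 v(b) = C1 + b^4/4 - b^3/3 - 3*b^2/2


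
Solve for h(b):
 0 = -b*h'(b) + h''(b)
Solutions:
 h(b) = C1 + C2*erfi(sqrt(2)*b/2)


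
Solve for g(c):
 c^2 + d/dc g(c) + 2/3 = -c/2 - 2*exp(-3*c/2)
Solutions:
 g(c) = C1 - c^3/3 - c^2/4 - 2*c/3 + 4*exp(-3*c/2)/3


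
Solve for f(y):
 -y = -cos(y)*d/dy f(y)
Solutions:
 f(y) = C1 + Integral(y/cos(y), y)


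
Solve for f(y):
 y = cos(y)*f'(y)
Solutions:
 f(y) = C1 + Integral(y/cos(y), y)


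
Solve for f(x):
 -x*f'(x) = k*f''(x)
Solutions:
 f(x) = C1 + C2*sqrt(k)*erf(sqrt(2)*x*sqrt(1/k)/2)


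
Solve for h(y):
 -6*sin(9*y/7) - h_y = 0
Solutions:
 h(y) = C1 + 14*cos(9*y/7)/3


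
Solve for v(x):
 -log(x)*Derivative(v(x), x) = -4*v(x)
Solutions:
 v(x) = C1*exp(4*li(x))


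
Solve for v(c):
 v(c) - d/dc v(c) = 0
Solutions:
 v(c) = C1*exp(c)


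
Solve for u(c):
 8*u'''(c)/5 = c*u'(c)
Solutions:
 u(c) = C1 + Integral(C2*airyai(5^(1/3)*c/2) + C3*airybi(5^(1/3)*c/2), c)


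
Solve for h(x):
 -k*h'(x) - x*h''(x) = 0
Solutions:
 h(x) = C1 + x^(1 - re(k))*(C2*sin(log(x)*Abs(im(k))) + C3*cos(log(x)*im(k)))


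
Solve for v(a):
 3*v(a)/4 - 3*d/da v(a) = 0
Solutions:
 v(a) = C1*exp(a/4)


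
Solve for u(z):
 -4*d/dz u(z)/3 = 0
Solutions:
 u(z) = C1


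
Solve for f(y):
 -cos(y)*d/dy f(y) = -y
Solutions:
 f(y) = C1 + Integral(y/cos(y), y)


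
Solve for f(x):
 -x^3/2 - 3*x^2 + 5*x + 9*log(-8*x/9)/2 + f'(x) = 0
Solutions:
 f(x) = C1 + x^4/8 + x^3 - 5*x^2/2 - 9*x*log(-x)/2 + x*(-27*log(2)/2 + 9/2 + 9*log(3))


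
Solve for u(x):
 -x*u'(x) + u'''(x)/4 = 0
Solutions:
 u(x) = C1 + Integral(C2*airyai(2^(2/3)*x) + C3*airybi(2^(2/3)*x), x)


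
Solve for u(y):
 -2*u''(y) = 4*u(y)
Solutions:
 u(y) = C1*sin(sqrt(2)*y) + C2*cos(sqrt(2)*y)


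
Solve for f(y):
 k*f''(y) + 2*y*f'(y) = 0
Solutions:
 f(y) = C1 + C2*sqrt(k)*erf(y*sqrt(1/k))


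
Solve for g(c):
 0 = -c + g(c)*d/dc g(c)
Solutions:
 g(c) = -sqrt(C1 + c^2)
 g(c) = sqrt(C1 + c^2)


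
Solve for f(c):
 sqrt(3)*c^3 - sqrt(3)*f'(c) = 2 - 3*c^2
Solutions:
 f(c) = C1 + c^4/4 + sqrt(3)*c^3/3 - 2*sqrt(3)*c/3


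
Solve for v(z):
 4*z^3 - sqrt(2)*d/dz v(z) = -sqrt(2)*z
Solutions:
 v(z) = C1 + sqrt(2)*z^4/2 + z^2/2


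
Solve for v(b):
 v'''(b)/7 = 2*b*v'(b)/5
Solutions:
 v(b) = C1 + Integral(C2*airyai(14^(1/3)*5^(2/3)*b/5) + C3*airybi(14^(1/3)*5^(2/3)*b/5), b)


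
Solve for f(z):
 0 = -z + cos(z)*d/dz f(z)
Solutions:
 f(z) = C1 + Integral(z/cos(z), z)


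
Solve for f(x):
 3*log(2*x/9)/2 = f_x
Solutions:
 f(x) = C1 + 3*x*log(x)/2 - 3*x*log(3) - 3*x/2 + 3*x*log(2)/2


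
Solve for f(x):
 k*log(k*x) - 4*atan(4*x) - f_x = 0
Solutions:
 f(x) = C1 + k*x*(log(k*x) - 1) - 4*x*atan(4*x) + log(16*x^2 + 1)/2


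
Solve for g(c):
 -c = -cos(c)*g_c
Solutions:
 g(c) = C1 + Integral(c/cos(c), c)


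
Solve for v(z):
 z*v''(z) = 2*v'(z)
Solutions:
 v(z) = C1 + C2*z^3


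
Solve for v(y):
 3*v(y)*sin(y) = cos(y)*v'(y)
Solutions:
 v(y) = C1/cos(y)^3


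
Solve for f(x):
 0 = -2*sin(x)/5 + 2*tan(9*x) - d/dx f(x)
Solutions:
 f(x) = C1 - 2*log(cos(9*x))/9 + 2*cos(x)/5


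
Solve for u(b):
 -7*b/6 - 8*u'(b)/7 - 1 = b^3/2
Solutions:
 u(b) = C1 - 7*b^4/64 - 49*b^2/96 - 7*b/8


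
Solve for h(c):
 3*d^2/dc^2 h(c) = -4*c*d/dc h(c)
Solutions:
 h(c) = C1 + C2*erf(sqrt(6)*c/3)


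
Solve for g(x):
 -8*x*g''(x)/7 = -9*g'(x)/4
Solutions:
 g(x) = C1 + C2*x^(95/32)


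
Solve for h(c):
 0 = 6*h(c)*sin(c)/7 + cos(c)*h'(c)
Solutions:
 h(c) = C1*cos(c)^(6/7)


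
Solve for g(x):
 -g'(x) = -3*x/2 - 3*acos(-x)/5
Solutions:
 g(x) = C1 + 3*x^2/4 + 3*x*acos(-x)/5 + 3*sqrt(1 - x^2)/5


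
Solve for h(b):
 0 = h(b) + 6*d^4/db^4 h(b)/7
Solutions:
 h(b) = (C1*sin(14^(1/4)*3^(3/4)*b/6) + C2*cos(14^(1/4)*3^(3/4)*b/6))*exp(-14^(1/4)*3^(3/4)*b/6) + (C3*sin(14^(1/4)*3^(3/4)*b/6) + C4*cos(14^(1/4)*3^(3/4)*b/6))*exp(14^(1/4)*3^(3/4)*b/6)


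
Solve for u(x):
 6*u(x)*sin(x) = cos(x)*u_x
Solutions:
 u(x) = C1/cos(x)^6


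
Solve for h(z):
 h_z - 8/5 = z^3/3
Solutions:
 h(z) = C1 + z^4/12 + 8*z/5


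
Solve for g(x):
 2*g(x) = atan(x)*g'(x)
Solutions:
 g(x) = C1*exp(2*Integral(1/atan(x), x))


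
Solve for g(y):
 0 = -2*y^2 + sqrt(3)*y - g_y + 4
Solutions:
 g(y) = C1 - 2*y^3/3 + sqrt(3)*y^2/2 + 4*y


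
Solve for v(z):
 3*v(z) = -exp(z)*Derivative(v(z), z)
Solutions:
 v(z) = C1*exp(3*exp(-z))


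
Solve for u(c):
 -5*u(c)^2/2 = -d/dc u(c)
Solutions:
 u(c) = -2/(C1 + 5*c)


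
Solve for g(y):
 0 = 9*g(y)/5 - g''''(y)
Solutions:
 g(y) = C1*exp(-sqrt(3)*5^(3/4)*y/5) + C2*exp(sqrt(3)*5^(3/4)*y/5) + C3*sin(sqrt(3)*5^(3/4)*y/5) + C4*cos(sqrt(3)*5^(3/4)*y/5)


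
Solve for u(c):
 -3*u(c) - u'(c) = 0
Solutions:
 u(c) = C1*exp(-3*c)


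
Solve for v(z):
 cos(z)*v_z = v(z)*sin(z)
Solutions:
 v(z) = C1/cos(z)


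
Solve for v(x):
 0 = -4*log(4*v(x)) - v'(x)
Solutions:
 Integral(1/(log(_y) + 2*log(2)), (_y, v(x)))/4 = C1 - x


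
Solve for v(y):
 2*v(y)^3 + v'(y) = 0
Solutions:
 v(y) = -sqrt(2)*sqrt(-1/(C1 - 2*y))/2
 v(y) = sqrt(2)*sqrt(-1/(C1 - 2*y))/2


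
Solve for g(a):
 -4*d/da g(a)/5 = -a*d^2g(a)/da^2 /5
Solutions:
 g(a) = C1 + C2*a^5


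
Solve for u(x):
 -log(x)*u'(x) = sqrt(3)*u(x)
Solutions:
 u(x) = C1*exp(-sqrt(3)*li(x))


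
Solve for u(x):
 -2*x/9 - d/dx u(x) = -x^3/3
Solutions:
 u(x) = C1 + x^4/12 - x^2/9


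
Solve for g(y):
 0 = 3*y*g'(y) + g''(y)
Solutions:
 g(y) = C1 + C2*erf(sqrt(6)*y/2)


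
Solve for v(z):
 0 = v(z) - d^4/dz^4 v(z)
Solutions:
 v(z) = C1*exp(-z) + C2*exp(z) + C3*sin(z) + C4*cos(z)


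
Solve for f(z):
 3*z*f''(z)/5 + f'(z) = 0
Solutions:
 f(z) = C1 + C2/z^(2/3)


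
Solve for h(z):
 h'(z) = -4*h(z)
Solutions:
 h(z) = C1*exp(-4*z)


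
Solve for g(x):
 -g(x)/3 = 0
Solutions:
 g(x) = 0


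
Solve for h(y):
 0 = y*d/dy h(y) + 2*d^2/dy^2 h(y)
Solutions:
 h(y) = C1 + C2*erf(y/2)


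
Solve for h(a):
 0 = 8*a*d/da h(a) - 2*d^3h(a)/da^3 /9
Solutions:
 h(a) = C1 + Integral(C2*airyai(6^(2/3)*a) + C3*airybi(6^(2/3)*a), a)


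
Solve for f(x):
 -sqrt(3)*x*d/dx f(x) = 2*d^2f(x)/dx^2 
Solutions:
 f(x) = C1 + C2*erf(3^(1/4)*x/2)


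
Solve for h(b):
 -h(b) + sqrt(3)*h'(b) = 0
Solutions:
 h(b) = C1*exp(sqrt(3)*b/3)


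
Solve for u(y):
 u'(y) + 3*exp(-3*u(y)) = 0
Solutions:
 u(y) = log(C1 - 9*y)/3
 u(y) = log((-3^(1/3) - 3^(5/6)*I)*(C1 - 3*y)^(1/3)/2)
 u(y) = log((-3^(1/3) + 3^(5/6)*I)*(C1 - 3*y)^(1/3)/2)


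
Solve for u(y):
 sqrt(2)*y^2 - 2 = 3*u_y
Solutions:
 u(y) = C1 + sqrt(2)*y^3/9 - 2*y/3


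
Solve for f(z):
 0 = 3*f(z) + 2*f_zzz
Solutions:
 f(z) = C3*exp(-2^(2/3)*3^(1/3)*z/2) + (C1*sin(2^(2/3)*3^(5/6)*z/4) + C2*cos(2^(2/3)*3^(5/6)*z/4))*exp(2^(2/3)*3^(1/3)*z/4)


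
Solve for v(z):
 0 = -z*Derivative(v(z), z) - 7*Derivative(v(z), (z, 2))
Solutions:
 v(z) = C1 + C2*erf(sqrt(14)*z/14)


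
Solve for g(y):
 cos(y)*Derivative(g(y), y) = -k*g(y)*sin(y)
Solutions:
 g(y) = C1*exp(k*log(cos(y)))


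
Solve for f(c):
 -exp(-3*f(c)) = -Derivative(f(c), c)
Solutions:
 f(c) = log(C1 + 3*c)/3
 f(c) = log((-3^(1/3) - 3^(5/6)*I)*(C1 + c)^(1/3)/2)
 f(c) = log((-3^(1/3) + 3^(5/6)*I)*(C1 + c)^(1/3)/2)


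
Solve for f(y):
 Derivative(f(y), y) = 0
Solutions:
 f(y) = C1


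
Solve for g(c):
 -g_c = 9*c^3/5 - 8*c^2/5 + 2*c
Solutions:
 g(c) = C1 - 9*c^4/20 + 8*c^3/15 - c^2


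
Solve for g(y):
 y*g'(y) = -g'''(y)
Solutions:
 g(y) = C1 + Integral(C2*airyai(-y) + C3*airybi(-y), y)


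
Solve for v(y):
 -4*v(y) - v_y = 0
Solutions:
 v(y) = C1*exp(-4*y)


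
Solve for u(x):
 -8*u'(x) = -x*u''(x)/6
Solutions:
 u(x) = C1 + C2*x^49


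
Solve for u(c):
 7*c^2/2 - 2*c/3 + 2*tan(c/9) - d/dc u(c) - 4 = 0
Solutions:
 u(c) = C1 + 7*c^3/6 - c^2/3 - 4*c - 18*log(cos(c/9))


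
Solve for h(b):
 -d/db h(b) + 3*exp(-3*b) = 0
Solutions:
 h(b) = C1 - exp(-3*b)


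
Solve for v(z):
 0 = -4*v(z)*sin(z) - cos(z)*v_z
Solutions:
 v(z) = C1*cos(z)^4


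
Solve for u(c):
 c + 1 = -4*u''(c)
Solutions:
 u(c) = C1 + C2*c - c^3/24 - c^2/8


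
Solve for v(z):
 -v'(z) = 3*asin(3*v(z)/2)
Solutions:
 Integral(1/asin(3*_y/2), (_y, v(z))) = C1 - 3*z


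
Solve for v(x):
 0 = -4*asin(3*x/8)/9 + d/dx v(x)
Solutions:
 v(x) = C1 + 4*x*asin(3*x/8)/9 + 4*sqrt(64 - 9*x^2)/27


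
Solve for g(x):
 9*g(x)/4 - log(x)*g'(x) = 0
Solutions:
 g(x) = C1*exp(9*li(x)/4)


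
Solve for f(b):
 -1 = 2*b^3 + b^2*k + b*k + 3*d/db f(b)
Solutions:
 f(b) = C1 - b^4/6 - b^3*k/9 - b^2*k/6 - b/3


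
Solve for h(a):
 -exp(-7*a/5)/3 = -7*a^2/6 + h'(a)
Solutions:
 h(a) = C1 + 7*a^3/18 + 5*exp(-7*a/5)/21


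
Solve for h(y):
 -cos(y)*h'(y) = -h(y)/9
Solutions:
 h(y) = C1*(sin(y) + 1)^(1/18)/(sin(y) - 1)^(1/18)


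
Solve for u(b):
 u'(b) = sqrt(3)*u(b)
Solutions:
 u(b) = C1*exp(sqrt(3)*b)


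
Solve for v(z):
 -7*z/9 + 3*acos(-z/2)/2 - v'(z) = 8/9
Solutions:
 v(z) = C1 - 7*z^2/18 + 3*z*acos(-z/2)/2 - 8*z/9 + 3*sqrt(4 - z^2)/2


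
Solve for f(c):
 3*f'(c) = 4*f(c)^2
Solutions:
 f(c) = -3/(C1 + 4*c)


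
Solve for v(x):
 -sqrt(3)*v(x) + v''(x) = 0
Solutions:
 v(x) = C1*exp(-3^(1/4)*x) + C2*exp(3^(1/4)*x)


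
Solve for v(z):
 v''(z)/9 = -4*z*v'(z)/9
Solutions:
 v(z) = C1 + C2*erf(sqrt(2)*z)


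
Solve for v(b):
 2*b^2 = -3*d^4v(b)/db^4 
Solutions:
 v(b) = C1 + C2*b + C3*b^2 + C4*b^3 - b^6/540


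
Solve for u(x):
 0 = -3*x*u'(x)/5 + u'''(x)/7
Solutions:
 u(x) = C1 + Integral(C2*airyai(21^(1/3)*5^(2/3)*x/5) + C3*airybi(21^(1/3)*5^(2/3)*x/5), x)


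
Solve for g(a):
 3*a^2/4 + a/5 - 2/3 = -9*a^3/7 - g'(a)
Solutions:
 g(a) = C1 - 9*a^4/28 - a^3/4 - a^2/10 + 2*a/3


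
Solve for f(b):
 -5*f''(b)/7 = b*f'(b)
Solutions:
 f(b) = C1 + C2*erf(sqrt(70)*b/10)


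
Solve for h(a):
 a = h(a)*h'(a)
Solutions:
 h(a) = -sqrt(C1 + a^2)
 h(a) = sqrt(C1 + a^2)


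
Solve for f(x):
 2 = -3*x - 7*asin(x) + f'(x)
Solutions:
 f(x) = C1 + 3*x^2/2 + 7*x*asin(x) + 2*x + 7*sqrt(1 - x^2)


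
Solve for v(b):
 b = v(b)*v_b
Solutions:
 v(b) = -sqrt(C1 + b^2)
 v(b) = sqrt(C1 + b^2)


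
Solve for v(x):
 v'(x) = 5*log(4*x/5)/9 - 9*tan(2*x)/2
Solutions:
 v(x) = C1 + 5*x*log(x)/9 - 5*x*log(5)/9 - 5*x/9 + 10*x*log(2)/9 + 9*log(cos(2*x))/4


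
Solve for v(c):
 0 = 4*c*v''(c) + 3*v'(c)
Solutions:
 v(c) = C1 + C2*c^(1/4)


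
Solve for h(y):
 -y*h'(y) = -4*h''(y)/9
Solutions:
 h(y) = C1 + C2*erfi(3*sqrt(2)*y/4)


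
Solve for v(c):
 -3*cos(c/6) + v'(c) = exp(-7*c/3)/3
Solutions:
 v(c) = C1 + 18*sin(c/6) - exp(-7*c/3)/7


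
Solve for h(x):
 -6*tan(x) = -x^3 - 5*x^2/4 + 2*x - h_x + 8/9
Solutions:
 h(x) = C1 - x^4/4 - 5*x^3/12 + x^2 + 8*x/9 - 6*log(cos(x))


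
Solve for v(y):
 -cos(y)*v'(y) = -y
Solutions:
 v(y) = C1 + Integral(y/cos(y), y)


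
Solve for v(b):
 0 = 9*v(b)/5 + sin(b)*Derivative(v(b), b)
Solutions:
 v(b) = C1*(cos(b) + 1)^(9/10)/(cos(b) - 1)^(9/10)


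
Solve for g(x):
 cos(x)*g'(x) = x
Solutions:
 g(x) = C1 + Integral(x/cos(x), x)


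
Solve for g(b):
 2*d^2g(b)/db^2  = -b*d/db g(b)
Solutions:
 g(b) = C1 + C2*erf(b/2)


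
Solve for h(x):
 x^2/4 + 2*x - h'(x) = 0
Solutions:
 h(x) = C1 + x^3/12 + x^2


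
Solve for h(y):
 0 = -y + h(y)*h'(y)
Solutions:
 h(y) = -sqrt(C1 + y^2)
 h(y) = sqrt(C1 + y^2)


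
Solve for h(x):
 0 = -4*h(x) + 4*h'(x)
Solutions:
 h(x) = C1*exp(x)


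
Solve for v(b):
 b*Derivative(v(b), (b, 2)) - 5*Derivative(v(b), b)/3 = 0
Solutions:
 v(b) = C1 + C2*b^(8/3)


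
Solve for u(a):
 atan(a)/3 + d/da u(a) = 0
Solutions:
 u(a) = C1 - a*atan(a)/3 + log(a^2 + 1)/6


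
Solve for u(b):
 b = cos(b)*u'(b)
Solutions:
 u(b) = C1 + Integral(b/cos(b), b)


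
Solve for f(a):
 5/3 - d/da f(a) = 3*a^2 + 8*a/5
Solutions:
 f(a) = C1 - a^3 - 4*a^2/5 + 5*a/3


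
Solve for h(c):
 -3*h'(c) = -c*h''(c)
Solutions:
 h(c) = C1 + C2*c^4


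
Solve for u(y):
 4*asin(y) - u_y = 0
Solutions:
 u(y) = C1 + 4*y*asin(y) + 4*sqrt(1 - y^2)


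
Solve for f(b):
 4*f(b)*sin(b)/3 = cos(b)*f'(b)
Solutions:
 f(b) = C1/cos(b)^(4/3)


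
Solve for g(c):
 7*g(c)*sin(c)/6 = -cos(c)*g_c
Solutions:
 g(c) = C1*cos(c)^(7/6)


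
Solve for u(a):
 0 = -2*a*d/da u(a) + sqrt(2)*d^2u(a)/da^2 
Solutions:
 u(a) = C1 + C2*erfi(2^(3/4)*a/2)


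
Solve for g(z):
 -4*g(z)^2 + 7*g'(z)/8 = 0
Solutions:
 g(z) = -7/(C1 + 32*z)


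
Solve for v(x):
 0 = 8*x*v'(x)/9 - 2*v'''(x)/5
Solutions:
 v(x) = C1 + Integral(C2*airyai(60^(1/3)*x/3) + C3*airybi(60^(1/3)*x/3), x)


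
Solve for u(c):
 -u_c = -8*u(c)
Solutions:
 u(c) = C1*exp(8*c)


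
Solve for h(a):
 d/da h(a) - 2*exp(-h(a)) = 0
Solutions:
 h(a) = log(C1 + 2*a)


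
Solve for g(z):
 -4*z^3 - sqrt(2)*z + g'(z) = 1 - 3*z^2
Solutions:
 g(z) = C1 + z^4 - z^3 + sqrt(2)*z^2/2 + z


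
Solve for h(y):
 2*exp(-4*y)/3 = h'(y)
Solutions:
 h(y) = C1 - exp(-4*y)/6


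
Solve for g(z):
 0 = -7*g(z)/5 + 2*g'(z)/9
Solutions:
 g(z) = C1*exp(63*z/10)


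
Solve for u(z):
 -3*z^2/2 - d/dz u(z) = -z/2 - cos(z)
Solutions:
 u(z) = C1 - z^3/2 + z^2/4 + sin(z)


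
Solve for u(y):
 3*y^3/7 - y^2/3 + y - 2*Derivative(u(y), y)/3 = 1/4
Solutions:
 u(y) = C1 + 9*y^4/56 - y^3/6 + 3*y^2/4 - 3*y/8


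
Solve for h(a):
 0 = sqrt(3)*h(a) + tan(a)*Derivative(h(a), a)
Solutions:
 h(a) = C1/sin(a)^(sqrt(3))


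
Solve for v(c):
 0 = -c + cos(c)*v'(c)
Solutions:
 v(c) = C1 + Integral(c/cos(c), c)


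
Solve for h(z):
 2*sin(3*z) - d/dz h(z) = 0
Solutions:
 h(z) = C1 - 2*cos(3*z)/3


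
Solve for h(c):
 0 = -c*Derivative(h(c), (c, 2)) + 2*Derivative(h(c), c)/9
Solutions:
 h(c) = C1 + C2*c^(11/9)


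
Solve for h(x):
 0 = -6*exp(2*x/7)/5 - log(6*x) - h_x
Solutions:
 h(x) = C1 - x*log(x) + x*(1 - log(6)) - 21*exp(2*x/7)/5


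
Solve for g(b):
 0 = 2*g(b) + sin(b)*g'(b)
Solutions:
 g(b) = C1*(cos(b) + 1)/(cos(b) - 1)


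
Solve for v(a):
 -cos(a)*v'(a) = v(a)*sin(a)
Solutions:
 v(a) = C1*cos(a)


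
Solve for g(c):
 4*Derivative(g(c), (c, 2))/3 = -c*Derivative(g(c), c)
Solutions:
 g(c) = C1 + C2*erf(sqrt(6)*c/4)


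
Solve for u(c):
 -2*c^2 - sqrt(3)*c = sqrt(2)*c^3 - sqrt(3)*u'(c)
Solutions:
 u(c) = C1 + sqrt(6)*c^4/12 + 2*sqrt(3)*c^3/9 + c^2/2


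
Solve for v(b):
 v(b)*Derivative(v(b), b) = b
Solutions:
 v(b) = -sqrt(C1 + b^2)
 v(b) = sqrt(C1 + b^2)


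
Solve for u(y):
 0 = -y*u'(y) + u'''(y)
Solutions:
 u(y) = C1 + Integral(C2*airyai(y) + C3*airybi(y), y)


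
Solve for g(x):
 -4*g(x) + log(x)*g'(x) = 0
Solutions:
 g(x) = C1*exp(4*li(x))


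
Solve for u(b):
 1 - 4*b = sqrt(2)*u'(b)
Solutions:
 u(b) = C1 - sqrt(2)*b^2 + sqrt(2)*b/2


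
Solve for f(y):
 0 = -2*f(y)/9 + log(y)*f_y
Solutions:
 f(y) = C1*exp(2*li(y)/9)


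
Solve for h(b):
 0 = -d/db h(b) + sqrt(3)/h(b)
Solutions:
 h(b) = -sqrt(C1 + 2*sqrt(3)*b)
 h(b) = sqrt(C1 + 2*sqrt(3)*b)


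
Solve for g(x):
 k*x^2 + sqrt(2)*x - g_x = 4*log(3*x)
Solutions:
 g(x) = C1 + k*x^3/3 + sqrt(2)*x^2/2 - 4*x*log(x) - x*log(81) + 4*x


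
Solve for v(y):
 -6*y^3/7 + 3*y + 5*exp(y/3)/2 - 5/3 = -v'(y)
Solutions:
 v(y) = C1 + 3*y^4/14 - 3*y^2/2 + 5*y/3 - 15*exp(y/3)/2


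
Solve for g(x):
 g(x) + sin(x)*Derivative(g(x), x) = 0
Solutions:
 g(x) = C1*sqrt(cos(x) + 1)/sqrt(cos(x) - 1)


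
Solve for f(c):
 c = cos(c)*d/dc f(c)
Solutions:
 f(c) = C1 + Integral(c/cos(c), c)


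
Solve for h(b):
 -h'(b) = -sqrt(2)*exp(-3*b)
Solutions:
 h(b) = C1 - sqrt(2)*exp(-3*b)/3


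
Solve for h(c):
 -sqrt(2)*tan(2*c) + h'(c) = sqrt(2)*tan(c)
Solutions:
 h(c) = C1 - sqrt(2)*log(cos(c)) - sqrt(2)*log(cos(2*c))/2


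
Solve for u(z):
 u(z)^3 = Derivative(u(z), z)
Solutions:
 u(z) = -sqrt(2)*sqrt(-1/(C1 + z))/2
 u(z) = sqrt(2)*sqrt(-1/(C1 + z))/2


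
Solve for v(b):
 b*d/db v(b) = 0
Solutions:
 v(b) = C1


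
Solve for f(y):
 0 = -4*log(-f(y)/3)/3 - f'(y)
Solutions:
 3*Integral(1/(log(-_y) - log(3)), (_y, f(y)))/4 = C1 - y


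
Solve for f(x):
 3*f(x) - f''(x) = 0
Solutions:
 f(x) = C1*exp(-sqrt(3)*x) + C2*exp(sqrt(3)*x)


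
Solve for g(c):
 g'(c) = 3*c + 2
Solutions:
 g(c) = C1 + 3*c^2/2 + 2*c


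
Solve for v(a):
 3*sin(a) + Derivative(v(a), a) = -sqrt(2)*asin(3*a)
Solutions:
 v(a) = C1 - sqrt(2)*(a*asin(3*a) + sqrt(1 - 9*a^2)/3) + 3*cos(a)


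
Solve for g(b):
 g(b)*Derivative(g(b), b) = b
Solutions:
 g(b) = -sqrt(C1 + b^2)
 g(b) = sqrt(C1 + b^2)


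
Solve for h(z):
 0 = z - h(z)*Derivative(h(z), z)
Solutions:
 h(z) = -sqrt(C1 + z^2)
 h(z) = sqrt(C1 + z^2)


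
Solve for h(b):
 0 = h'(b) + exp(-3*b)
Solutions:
 h(b) = C1 + exp(-3*b)/3


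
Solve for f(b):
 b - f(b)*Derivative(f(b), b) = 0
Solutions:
 f(b) = -sqrt(C1 + b^2)
 f(b) = sqrt(C1 + b^2)


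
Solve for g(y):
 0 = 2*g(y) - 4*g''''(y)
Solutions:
 g(y) = C1*exp(-2^(3/4)*y/2) + C2*exp(2^(3/4)*y/2) + C3*sin(2^(3/4)*y/2) + C4*cos(2^(3/4)*y/2)


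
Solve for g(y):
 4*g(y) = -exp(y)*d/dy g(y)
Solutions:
 g(y) = C1*exp(4*exp(-y))


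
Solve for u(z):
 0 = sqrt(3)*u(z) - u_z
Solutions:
 u(z) = C1*exp(sqrt(3)*z)


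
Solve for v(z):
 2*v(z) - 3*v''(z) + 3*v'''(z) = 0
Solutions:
 v(z) = C1*exp(z*((3*sqrt(7) + 8)^(-1/3) + 2 + (3*sqrt(7) + 8)^(1/3))/6)*sin(sqrt(3)*z*(-(3*sqrt(7) + 8)^(1/3) + (3*sqrt(7) + 8)^(-1/3))/6) + C2*exp(z*((3*sqrt(7) + 8)^(-1/3) + 2 + (3*sqrt(7) + 8)^(1/3))/6)*cos(sqrt(3)*z*(-(3*sqrt(7) + 8)^(1/3) + (3*sqrt(7) + 8)^(-1/3))/6) + C3*exp(z*(-(3*sqrt(7) + 8)^(1/3) - 1/(3*sqrt(7) + 8)^(1/3) + 1)/3)


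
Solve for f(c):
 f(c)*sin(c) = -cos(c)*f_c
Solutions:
 f(c) = C1*cos(c)


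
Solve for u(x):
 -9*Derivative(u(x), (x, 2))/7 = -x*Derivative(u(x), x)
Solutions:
 u(x) = C1 + C2*erfi(sqrt(14)*x/6)


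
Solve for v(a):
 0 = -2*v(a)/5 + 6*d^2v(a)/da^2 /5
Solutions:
 v(a) = C1*exp(-sqrt(3)*a/3) + C2*exp(sqrt(3)*a/3)


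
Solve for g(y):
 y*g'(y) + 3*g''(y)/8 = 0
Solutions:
 g(y) = C1 + C2*erf(2*sqrt(3)*y/3)


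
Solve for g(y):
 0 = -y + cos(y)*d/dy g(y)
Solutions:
 g(y) = C1 + Integral(y/cos(y), y)


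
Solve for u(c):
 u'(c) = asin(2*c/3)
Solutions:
 u(c) = C1 + c*asin(2*c/3) + sqrt(9 - 4*c^2)/2


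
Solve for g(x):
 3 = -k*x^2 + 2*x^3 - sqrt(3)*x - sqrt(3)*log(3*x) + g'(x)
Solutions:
 g(x) = C1 + k*x^3/3 - x^4/2 + sqrt(3)*x^2/2 + sqrt(3)*x*log(x) - sqrt(3)*x + sqrt(3)*x*log(3) + 3*x


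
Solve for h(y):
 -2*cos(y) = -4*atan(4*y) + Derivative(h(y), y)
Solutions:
 h(y) = C1 + 4*y*atan(4*y) - log(16*y^2 + 1)/2 - 2*sin(y)


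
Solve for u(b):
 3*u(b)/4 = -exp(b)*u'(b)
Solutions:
 u(b) = C1*exp(3*exp(-b)/4)


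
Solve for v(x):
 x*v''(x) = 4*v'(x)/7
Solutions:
 v(x) = C1 + C2*x^(11/7)


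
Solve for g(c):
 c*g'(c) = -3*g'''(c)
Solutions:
 g(c) = C1 + Integral(C2*airyai(-3^(2/3)*c/3) + C3*airybi(-3^(2/3)*c/3), c)


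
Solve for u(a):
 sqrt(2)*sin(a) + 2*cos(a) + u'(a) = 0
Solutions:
 u(a) = C1 - 2*sin(a) + sqrt(2)*cos(a)


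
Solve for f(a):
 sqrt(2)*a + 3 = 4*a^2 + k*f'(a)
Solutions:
 f(a) = C1 - 4*a^3/(3*k) + sqrt(2)*a^2/(2*k) + 3*a/k


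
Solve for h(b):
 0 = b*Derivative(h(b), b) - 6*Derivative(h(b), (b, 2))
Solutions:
 h(b) = C1 + C2*erfi(sqrt(3)*b/6)


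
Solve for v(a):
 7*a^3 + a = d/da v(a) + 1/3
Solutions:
 v(a) = C1 + 7*a^4/4 + a^2/2 - a/3


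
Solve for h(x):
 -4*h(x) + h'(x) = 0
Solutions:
 h(x) = C1*exp(4*x)


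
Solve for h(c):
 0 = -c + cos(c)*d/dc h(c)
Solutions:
 h(c) = C1 + Integral(c/cos(c), c)


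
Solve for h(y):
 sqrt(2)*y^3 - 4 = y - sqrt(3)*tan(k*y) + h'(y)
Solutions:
 h(y) = C1 + sqrt(2)*y^4/4 - y^2/2 - 4*y + sqrt(3)*Piecewise((-log(cos(k*y))/k, Ne(k, 0)), (0, True))


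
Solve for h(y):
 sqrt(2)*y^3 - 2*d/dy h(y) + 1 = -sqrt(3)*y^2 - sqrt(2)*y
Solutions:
 h(y) = C1 + sqrt(2)*y^4/8 + sqrt(3)*y^3/6 + sqrt(2)*y^2/4 + y/2


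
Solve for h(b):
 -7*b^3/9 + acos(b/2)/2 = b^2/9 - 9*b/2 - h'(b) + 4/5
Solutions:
 h(b) = C1 + 7*b^4/36 + b^3/27 - 9*b^2/4 - b*acos(b/2)/2 + 4*b/5 + sqrt(4 - b^2)/2


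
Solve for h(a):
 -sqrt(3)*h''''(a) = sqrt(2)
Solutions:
 h(a) = C1 + C2*a + C3*a^2 + C4*a^3 - sqrt(6)*a^4/72


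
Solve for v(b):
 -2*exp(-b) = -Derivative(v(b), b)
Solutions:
 v(b) = C1 - 2*exp(-b)


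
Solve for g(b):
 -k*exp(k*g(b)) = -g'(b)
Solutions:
 g(b) = Piecewise((log(-1/(C1*k + b*k^2))/k, Ne(k, 0)), (nan, True))
 g(b) = Piecewise((C1 + b*k, Eq(k, 0)), (nan, True))


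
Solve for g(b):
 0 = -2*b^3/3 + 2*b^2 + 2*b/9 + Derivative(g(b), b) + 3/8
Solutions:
 g(b) = C1 + b^4/6 - 2*b^3/3 - b^2/9 - 3*b/8


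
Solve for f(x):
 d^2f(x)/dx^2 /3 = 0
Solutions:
 f(x) = C1 + C2*x


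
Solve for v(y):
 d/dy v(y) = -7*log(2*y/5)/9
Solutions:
 v(y) = C1 - 7*y*log(y)/9 - 7*y*log(2)/9 + 7*y/9 + 7*y*log(5)/9


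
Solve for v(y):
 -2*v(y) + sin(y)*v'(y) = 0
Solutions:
 v(y) = C1*(cos(y) - 1)/(cos(y) + 1)


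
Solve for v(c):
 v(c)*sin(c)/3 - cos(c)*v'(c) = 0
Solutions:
 v(c) = C1/cos(c)^(1/3)


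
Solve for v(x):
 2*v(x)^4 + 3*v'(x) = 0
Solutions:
 v(x) = (-1 - sqrt(3)*I)*(1/(C1 + 2*x))^(1/3)/2
 v(x) = (-1 + sqrt(3)*I)*(1/(C1 + 2*x))^(1/3)/2
 v(x) = (1/(C1 + 2*x))^(1/3)


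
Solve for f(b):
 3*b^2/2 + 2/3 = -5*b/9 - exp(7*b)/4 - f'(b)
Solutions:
 f(b) = C1 - b^3/2 - 5*b^2/18 - 2*b/3 - exp(7*b)/28


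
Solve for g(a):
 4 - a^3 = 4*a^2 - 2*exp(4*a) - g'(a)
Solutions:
 g(a) = C1 + a^4/4 + 4*a^3/3 - 4*a - exp(4*a)/2


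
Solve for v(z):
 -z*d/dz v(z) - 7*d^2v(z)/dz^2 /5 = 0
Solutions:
 v(z) = C1 + C2*erf(sqrt(70)*z/14)


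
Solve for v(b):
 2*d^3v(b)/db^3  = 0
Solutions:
 v(b) = C1 + C2*b + C3*b^2


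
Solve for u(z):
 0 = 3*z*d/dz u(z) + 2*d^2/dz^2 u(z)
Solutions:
 u(z) = C1 + C2*erf(sqrt(3)*z/2)


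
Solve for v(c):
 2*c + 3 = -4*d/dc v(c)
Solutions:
 v(c) = C1 - c^2/4 - 3*c/4


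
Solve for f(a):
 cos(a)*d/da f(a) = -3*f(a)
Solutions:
 f(a) = C1*(sin(a) - 1)^(3/2)/(sin(a) + 1)^(3/2)


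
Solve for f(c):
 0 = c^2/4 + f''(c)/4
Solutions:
 f(c) = C1 + C2*c - c^4/12


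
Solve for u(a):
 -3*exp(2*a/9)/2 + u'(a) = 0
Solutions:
 u(a) = C1 + 27*exp(2*a/9)/4


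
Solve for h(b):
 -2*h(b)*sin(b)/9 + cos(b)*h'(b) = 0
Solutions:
 h(b) = C1/cos(b)^(2/9)


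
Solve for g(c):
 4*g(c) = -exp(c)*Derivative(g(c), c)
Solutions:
 g(c) = C1*exp(4*exp(-c))


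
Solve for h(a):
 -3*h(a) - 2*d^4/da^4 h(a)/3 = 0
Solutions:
 h(a) = (C1*sin(2^(1/4)*sqrt(3)*a/2) + C2*cos(2^(1/4)*sqrt(3)*a/2))*exp(-2^(1/4)*sqrt(3)*a/2) + (C3*sin(2^(1/4)*sqrt(3)*a/2) + C4*cos(2^(1/4)*sqrt(3)*a/2))*exp(2^(1/4)*sqrt(3)*a/2)


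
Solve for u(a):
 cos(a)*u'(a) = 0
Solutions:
 u(a) = C1


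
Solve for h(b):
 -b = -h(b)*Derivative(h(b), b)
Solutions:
 h(b) = -sqrt(C1 + b^2)
 h(b) = sqrt(C1 + b^2)


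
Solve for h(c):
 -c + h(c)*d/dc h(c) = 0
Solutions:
 h(c) = -sqrt(C1 + c^2)
 h(c) = sqrt(C1 + c^2)


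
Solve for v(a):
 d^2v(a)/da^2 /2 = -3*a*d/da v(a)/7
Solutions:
 v(a) = C1 + C2*erf(sqrt(21)*a/7)


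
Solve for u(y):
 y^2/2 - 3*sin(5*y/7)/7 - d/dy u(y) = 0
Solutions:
 u(y) = C1 + y^3/6 + 3*cos(5*y/7)/5


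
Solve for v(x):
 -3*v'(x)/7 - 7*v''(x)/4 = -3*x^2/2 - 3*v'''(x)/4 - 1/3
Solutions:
 v(x) = C1 + C2*exp(x*(49 - sqrt(3409))/42) + C3*exp(x*(49 + sqrt(3409))/42) + 7*x^3/6 - 343*x^2/24 + 18683*x/144


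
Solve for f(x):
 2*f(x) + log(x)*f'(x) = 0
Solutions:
 f(x) = C1*exp(-2*li(x))


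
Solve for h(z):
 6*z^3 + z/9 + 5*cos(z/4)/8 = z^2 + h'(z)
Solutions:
 h(z) = C1 + 3*z^4/2 - z^3/3 + z^2/18 + 5*sin(z/4)/2


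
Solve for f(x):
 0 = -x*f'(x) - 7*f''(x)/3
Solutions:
 f(x) = C1 + C2*erf(sqrt(42)*x/14)


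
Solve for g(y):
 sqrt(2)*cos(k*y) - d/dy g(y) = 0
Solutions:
 g(y) = C1 + sqrt(2)*sin(k*y)/k


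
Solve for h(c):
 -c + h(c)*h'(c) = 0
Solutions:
 h(c) = -sqrt(C1 + c^2)
 h(c) = sqrt(C1 + c^2)


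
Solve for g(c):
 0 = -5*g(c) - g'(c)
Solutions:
 g(c) = C1*exp(-5*c)


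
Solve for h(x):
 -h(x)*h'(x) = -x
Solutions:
 h(x) = -sqrt(C1 + x^2)
 h(x) = sqrt(C1 + x^2)


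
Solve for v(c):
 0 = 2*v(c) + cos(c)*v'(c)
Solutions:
 v(c) = C1*(sin(c) - 1)/(sin(c) + 1)


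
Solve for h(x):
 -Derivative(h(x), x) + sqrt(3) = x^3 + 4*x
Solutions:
 h(x) = C1 - x^4/4 - 2*x^2 + sqrt(3)*x


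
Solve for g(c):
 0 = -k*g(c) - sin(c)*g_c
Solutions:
 g(c) = C1*exp(k*(-log(cos(c) - 1) + log(cos(c) + 1))/2)


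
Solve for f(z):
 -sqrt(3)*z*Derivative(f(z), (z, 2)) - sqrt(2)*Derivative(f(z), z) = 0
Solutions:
 f(z) = C1 + C2*z^(1 - sqrt(6)/3)


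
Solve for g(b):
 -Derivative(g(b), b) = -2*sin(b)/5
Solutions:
 g(b) = C1 - 2*cos(b)/5


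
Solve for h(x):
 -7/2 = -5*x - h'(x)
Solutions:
 h(x) = C1 - 5*x^2/2 + 7*x/2


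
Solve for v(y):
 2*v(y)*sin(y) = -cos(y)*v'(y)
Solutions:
 v(y) = C1*cos(y)^2


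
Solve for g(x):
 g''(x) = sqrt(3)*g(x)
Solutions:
 g(x) = C1*exp(-3^(1/4)*x) + C2*exp(3^(1/4)*x)


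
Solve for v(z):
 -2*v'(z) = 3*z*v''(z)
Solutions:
 v(z) = C1 + C2*z^(1/3)


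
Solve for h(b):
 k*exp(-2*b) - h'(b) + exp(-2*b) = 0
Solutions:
 h(b) = C1 - k*exp(-2*b)/2 - exp(-2*b)/2


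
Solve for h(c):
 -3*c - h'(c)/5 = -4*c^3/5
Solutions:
 h(c) = C1 + c^4 - 15*c^2/2


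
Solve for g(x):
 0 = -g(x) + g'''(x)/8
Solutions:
 g(x) = C3*exp(2*x) + (C1*sin(sqrt(3)*x) + C2*cos(sqrt(3)*x))*exp(-x)


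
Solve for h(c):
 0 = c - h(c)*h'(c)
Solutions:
 h(c) = -sqrt(C1 + c^2)
 h(c) = sqrt(C1 + c^2)


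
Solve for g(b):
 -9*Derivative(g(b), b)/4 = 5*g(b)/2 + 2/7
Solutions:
 g(b) = C1*exp(-10*b/9) - 4/35


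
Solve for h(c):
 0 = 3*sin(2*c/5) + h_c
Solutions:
 h(c) = C1 + 15*cos(2*c/5)/2


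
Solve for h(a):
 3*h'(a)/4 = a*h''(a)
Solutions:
 h(a) = C1 + C2*a^(7/4)


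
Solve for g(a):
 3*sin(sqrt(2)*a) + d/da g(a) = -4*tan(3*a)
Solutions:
 g(a) = C1 + 4*log(cos(3*a))/3 + 3*sqrt(2)*cos(sqrt(2)*a)/2
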